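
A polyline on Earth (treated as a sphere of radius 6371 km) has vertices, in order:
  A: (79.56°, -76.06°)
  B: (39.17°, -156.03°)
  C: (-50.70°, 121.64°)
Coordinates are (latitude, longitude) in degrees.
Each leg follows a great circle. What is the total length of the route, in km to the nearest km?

18328 km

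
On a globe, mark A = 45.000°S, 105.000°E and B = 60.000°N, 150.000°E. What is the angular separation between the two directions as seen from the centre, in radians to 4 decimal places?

1.9416 rad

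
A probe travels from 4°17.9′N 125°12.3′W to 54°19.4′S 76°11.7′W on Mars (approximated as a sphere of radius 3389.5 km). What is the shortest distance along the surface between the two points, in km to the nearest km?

4218 km

In radians: φ₁ = 0.0750, φ₂ = -0.9481, Δλ = 49.010° = 0.8554 rad.
cos c = sin φ₁ sin φ₂ + cos φ₁ cos φ₂ cos Δλ = (0.0749)(-0.8123) + (0.9972)(0.5832)(0.6559) = 0.32058,
so c = arccos(0.32058) = 1.24445 rad.
Distance = R·c = 3389.5 × 1.2444 ≈ 4218 km.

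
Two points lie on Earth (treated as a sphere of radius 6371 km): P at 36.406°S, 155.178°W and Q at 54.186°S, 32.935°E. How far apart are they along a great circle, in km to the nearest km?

With latitudes φ₁ = -36.406°, φ₂ = -54.186° and longitude difference Δλ = -171.887°:
cos c = sin φ₁ sin φ₂ + cos φ₁ cos φ₂ cos Δλ = (-0.5935)(-0.8109) + (0.8048)(0.5852)(-0.9900) = 0.01505,
so c = arccos(0.01505) = 1.55575 rad.
Distance = R·c = 6371 × 1.5558 ≈ 9912 km.

9912 km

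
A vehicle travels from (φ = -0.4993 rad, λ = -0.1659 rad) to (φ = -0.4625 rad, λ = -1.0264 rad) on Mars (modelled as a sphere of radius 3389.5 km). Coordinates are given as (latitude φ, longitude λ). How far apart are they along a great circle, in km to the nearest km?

2571 km

With latitudes φ₁ = -28.608°, φ₂ = -26.499° and longitude difference Δλ = -49.303°:
cos c = sin φ₁ sin φ₂ + cos φ₁ cos φ₂ cos Δλ = (-0.4788)(-0.4462) + (0.8779)(0.8949)(0.6521) = 0.72595,
so c = arccos(0.72595) = 0.75838 rad.
Distance = R·c = 3389.5 × 0.7584 ≈ 2571 km.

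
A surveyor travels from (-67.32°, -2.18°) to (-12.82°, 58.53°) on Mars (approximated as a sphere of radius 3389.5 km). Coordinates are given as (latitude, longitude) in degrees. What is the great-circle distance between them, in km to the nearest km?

3971 km

Let φ₁ = -1.1750 rad, φ₂ = -0.2238 rad, and Δλ = 1.0596 rad.
Haversine: a = sin²(Δφ/2) + cos φ₁ cos φ₂ sin²(Δλ/2) = 0.2096 + (0.3856)(0.9751)(0.2554) = 0.30567.
Central angle c = 2·arcsin(√a) = 1.17161 rad.
Distance = R·c = 3389.5 × 1.1716 ≈ 3971 km.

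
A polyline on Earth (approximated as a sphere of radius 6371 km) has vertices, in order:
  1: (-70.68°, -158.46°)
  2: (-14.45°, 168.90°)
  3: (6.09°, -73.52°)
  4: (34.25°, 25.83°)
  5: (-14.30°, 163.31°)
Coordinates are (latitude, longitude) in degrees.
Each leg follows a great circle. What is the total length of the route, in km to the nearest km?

45468 km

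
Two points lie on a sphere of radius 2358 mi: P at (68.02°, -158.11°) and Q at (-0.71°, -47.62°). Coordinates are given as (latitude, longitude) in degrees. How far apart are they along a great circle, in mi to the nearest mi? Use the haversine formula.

With latitudes φ₁ = 68.020°, φ₂ = -0.710° and longitude difference Δλ = 110.490°:
Haversine: a = sin²(Δφ/2) + cos φ₁ cos φ₂ sin²(Δλ/2) = 0.3186 + (0.3743)(0.9999)(0.6750) = 0.57125.
Central angle c = 2·arcsin(√a) = 1.71378 rad.
Distance = R·c = 2358 × 1.7138 ≈ 4041 mi.

4041 mi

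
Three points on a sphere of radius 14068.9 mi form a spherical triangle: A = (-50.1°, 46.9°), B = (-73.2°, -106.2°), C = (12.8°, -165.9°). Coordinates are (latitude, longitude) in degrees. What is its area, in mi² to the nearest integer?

217687575 mi²

Side lengths (central angles): a = 1.6407, b = 2.3403, c = 0.9654 rad; semiperimeter s = 2.4732.
By l'Huilier's theorem, tan(E/4) = √[tan(s/2) tan((s−a)/2) tan((s−b)/2) tan((s−c)/2)], giving spherical excess E = 1.0998 rad.
Area = E·R² = 1.0998 × (14068.9)² ≈ 217687575 mi².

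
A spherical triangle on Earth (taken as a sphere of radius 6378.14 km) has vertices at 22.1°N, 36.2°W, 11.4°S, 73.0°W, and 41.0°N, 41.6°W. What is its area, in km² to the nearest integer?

Side lengths (central angles): a = 1.0451, b = 0.3393, c = 0.8594 rad; semiperimeter s = 1.1219.
By l'Huilier's theorem, tan(E/4) = √[tan(s/2) tan((s−a)/2) tan((s−b)/2) tan((s−c)/2)], giving spherical excess E = 0.1450 rad.
Area = E·R² = 0.1450 × (6378.14)² ≈ 5897423 km².

5897423 km²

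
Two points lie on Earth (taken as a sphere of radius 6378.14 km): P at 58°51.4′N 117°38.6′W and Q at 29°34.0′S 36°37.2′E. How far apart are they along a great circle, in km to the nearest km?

In radians: φ₁ = 1.0272, φ₂ = -0.5160, Δλ = 154.263° = 2.6924 rad.
cos c = sin φ₁ sin φ₂ + cos φ₁ cos φ₂ cos Δλ = (0.8559)(-0.4934) + (0.5172)(0.8698)(-0.9008) = -0.82753,
so c = arccos(-0.82753) = 2.54549 rad.
Distance = R·c = 6378.14 × 2.5455 ≈ 16236 km.

16236 km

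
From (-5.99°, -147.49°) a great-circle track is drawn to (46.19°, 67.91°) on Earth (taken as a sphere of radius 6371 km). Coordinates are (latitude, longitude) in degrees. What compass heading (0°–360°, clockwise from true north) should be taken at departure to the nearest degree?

Δλ = -144.600° = -2.5237 rad.
y = sin Δλ · cos φ₂ = (-0.5793)(0.6923) = -0.4010
x = cos φ₁ sin φ₂ − sin φ₁ cos φ₂ cos Δλ = (0.9945)(0.7216) − (-0.1044)(0.6923)(-0.8151) = 0.6588
θ = atan2(y, x) = -31.33°; adding 360° gives 329°.

329°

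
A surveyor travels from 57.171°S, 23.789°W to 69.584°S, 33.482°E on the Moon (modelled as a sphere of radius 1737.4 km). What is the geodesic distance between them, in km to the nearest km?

824 km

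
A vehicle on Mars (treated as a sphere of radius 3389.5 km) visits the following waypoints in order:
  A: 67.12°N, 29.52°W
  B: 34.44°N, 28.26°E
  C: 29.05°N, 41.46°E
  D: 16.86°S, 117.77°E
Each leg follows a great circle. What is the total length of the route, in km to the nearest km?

Leg A→B: central angle 0.8065 rad, distance 2733.7 km.
Leg B→C: central angle 0.2171 rad, distance 735.8 km.
Leg C→D: central angle 1.5136 rad, distance 5130.3 km.
Total: 2733.7 + 735.8 + 5130.3 ≈ 8600 km.

8600 km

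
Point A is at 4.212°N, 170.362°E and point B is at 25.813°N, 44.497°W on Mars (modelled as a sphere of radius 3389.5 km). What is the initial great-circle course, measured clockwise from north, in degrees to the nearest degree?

Δλ = 145.141° = 2.5332 rad.
y = sin Δλ · cos φ₂ = (0.5716)(0.9002) = 0.5145
x = cos φ₁ sin φ₂ − sin φ₁ cos φ₂ cos Δλ = (0.9973)(0.4354) − (0.0734)(0.9002)(-0.8206) = 0.4885
θ = atan2(y, x) = 46.49°, so the bearing is 46°.

46°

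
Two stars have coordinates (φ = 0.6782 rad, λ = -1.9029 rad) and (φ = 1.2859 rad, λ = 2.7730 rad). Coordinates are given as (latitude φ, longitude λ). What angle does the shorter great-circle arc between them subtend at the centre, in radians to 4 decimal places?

0.9346 rad

Let φ₁ = 0.6782 rad, φ₂ = 1.2859 rad, and Δλ = -1.6073 rad.
cos c = sin φ₁ sin φ₂ + cos φ₁ cos φ₂ cos Δλ = (0.6274)(0.9597) + (0.7787)(0.2811)(-0.0365) = 0.59412,
so c = arccos(0.59412) = 0.93463 rad.
So the angular separation is 0.9346 rad.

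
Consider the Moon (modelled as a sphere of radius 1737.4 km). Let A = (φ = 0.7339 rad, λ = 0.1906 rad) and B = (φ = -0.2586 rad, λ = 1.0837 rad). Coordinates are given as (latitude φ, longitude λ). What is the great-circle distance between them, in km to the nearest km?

2238 km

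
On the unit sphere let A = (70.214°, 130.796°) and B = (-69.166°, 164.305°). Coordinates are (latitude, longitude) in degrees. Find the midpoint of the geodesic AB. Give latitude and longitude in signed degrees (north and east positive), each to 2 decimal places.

The central angle between A and B is δ = 2.4640 rad.
With f = 0.5, the slerp weights are sin((1−f)δ)/sin δ = 1.5043 and sin(fδ)/sin δ = 1.5043.
Weighted sum of the unit vectors: (1.5043)·(-0.2212,0.2563,0.9410) + (1.5043)·(-0.3424,0.0962,-0.9346) = (-0.8478, 0.5302, 0.0096).
Converting back: φ = atan2(z, √(x²+y²)) = 0.55°, λ = atan2(y, x) = 147.98°.

0.55°, 147.98°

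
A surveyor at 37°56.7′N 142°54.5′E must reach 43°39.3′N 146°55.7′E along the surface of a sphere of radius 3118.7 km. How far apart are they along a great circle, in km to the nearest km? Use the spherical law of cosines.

In radians: φ₁ = 0.6623, φ₂ = 0.7619, Δλ = 4.020° = 0.0702 rad.
cos c = sin φ₁ sin φ₂ + cos φ₁ cos φ₂ cos Δλ = (0.6149)(0.6903) + (0.7886)(0.7235)(0.9975) = 0.99363,
so c = arccos(0.99363) = 0.11289 rad.
Distance = R·c = 3118.7 × 0.1129 ≈ 352 km.

352 km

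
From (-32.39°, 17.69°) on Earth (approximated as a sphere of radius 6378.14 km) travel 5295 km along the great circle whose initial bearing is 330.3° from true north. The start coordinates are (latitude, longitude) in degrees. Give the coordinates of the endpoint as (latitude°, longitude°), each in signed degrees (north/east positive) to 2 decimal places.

10.36°, -4.13°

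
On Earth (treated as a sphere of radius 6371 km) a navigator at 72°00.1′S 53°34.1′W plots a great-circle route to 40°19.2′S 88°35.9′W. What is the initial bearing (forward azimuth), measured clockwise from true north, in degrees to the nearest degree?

Δλ = -35.030° = -0.6114 rad.
y = sin Δλ · cos φ₂ = (-0.5740)(0.7624) = -0.4376
x = cos φ₁ sin φ₂ − sin φ₁ cos φ₂ cos Δλ = (0.3090)(-0.6471) − (-0.9511)(0.7624)(0.8189) = 0.3938
θ = atan2(y, x) = -48.02°; adding 360° gives 312°.

312°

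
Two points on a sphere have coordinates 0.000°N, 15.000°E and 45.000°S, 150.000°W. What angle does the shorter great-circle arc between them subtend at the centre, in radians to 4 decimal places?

2.3227 rad

Let φ₁ = 0.0000 rad, φ₂ = -0.7854 rad, and Δλ = -2.8798 rad.
cos c = sin φ₁ sin φ₂ + cos φ₁ cos φ₂ cos Δλ = (0.0000)(-0.7071) + (1.0000)(0.7071)(-0.9659) = -0.68301,
so c = arccos(-0.68301) = 2.32268 rad.
So the angular separation is 2.3227 rad.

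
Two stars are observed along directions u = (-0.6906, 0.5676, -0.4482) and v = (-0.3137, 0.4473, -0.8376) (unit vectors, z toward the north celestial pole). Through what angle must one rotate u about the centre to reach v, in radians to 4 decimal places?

u·v = 0.8459; |u| = 1.0000, |v| = 1.0000.
cos θ = (u·v)/(|u||v|) = 0.8459, so θ = 0.5625 rad.

0.5625 rad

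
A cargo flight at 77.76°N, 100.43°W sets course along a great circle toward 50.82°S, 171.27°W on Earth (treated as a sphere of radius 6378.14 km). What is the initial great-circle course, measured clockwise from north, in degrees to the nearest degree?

238°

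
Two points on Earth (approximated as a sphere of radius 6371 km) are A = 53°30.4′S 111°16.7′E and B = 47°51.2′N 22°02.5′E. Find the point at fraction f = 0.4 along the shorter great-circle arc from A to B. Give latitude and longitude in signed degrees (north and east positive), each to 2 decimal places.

The central angle between A and B is δ = 2.2028 rad.
With f = 0.4, the slerp weights are sin((1−f)δ)/sin δ = 1.2011 and sin(fδ)/sin δ = 0.9561.
Weighted sum of the unit vectors: (1.2011)·(-0.2158,0.5542,-0.8039) + (0.9561)·(0.6220,0.2518,0.7414) = (0.3355, 0.9064, -0.2567).
Converting back: φ = atan2(z, √(x²+y²)) = -14.88°, λ = atan2(y, x) = 69.69°.

-14.88°, 69.69°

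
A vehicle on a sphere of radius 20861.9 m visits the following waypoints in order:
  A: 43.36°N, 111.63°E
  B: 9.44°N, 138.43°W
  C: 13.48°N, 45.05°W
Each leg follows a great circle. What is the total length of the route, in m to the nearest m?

68683 m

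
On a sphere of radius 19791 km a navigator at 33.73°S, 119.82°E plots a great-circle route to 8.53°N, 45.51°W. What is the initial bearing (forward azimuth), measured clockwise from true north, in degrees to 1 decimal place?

Δλ = -165.330° = -2.8856 rad.
y = sin Δλ · cos φ₂ = (-0.2533)(0.9889) = -0.2505
x = cos φ₁ sin φ₂ − sin φ₁ cos φ₂ cos Δλ = (0.8317)(0.1483) − (-0.5553)(0.9889)(-0.9674) = -0.4079
θ = atan2(y, x) = -148.45°; adding 360° gives 211.6°.

211.6°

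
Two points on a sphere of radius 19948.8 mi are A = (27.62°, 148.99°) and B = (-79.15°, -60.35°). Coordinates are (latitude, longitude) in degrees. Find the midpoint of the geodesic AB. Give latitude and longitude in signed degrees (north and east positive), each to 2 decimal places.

-35.47°, 156.27°

The central angle between A and B is δ = 2.2152 rad.
With f = 0.5, the slerp weights are sin((1−f)δ)/sin δ = 1.1190 and sin(fδ)/sin δ = 1.1190.
Weighted sum of the unit vectors: (1.1190)·(-0.7594,0.4565,0.4636) + (1.1190)·(0.0931,-0.1636,-0.9821) = (-0.7456, 0.3277, -0.5802).
Converting back: φ = atan2(z, √(x²+y²)) = -35.47°, λ = atan2(y, x) = 156.27°.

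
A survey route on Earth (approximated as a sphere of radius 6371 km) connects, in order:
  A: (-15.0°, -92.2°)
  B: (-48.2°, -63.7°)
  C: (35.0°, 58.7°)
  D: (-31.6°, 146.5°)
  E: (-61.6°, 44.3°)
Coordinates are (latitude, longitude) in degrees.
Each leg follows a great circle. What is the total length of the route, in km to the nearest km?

38980 km

Leg A→B: central angle 0.7094 rad, distance 4519.7 km.
Leg B→C: central angle 2.3748 rad, distance 15129.9 km.
Leg C→D: central angle 1.8481 rad, distance 11774.2 km.
Leg D→E: central angle 1.1861 rad, distance 7556.4 km.
Total: 4519.7 + 15129.9 + 11774.2 + 7556.4 ≈ 38980 km.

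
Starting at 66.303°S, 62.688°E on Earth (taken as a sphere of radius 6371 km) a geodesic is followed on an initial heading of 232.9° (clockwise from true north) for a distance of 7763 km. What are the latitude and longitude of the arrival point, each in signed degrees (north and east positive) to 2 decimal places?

Angular distance δ = d/R = 7763/6371 = 1.21849 rad; initial bearing θ = 4.0649 rad.
sin φ₂ = sin φ₁ cos δ + cos φ₁ sin δ cos θ = (-0.9157)(0.3451) + (0.4019)(0.9386)(-0.6032) = -0.5435, so φ₂ = -32.92°.
Δλ = atan2(sin θ sin δ cos φ₁, cos δ − sin φ₁ sin φ₂) = atan2(-0.3009, -0.1526) = -116.897°.
λ₂ = 62.688° − 116.897° = -54.21°.

-32.92°, -54.21°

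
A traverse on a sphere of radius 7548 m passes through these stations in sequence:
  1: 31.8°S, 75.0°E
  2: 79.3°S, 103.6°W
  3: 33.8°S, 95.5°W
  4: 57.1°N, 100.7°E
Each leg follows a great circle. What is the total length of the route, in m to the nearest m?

Leg 1→2: central angle 1.2025 rad, distance 9076.3 m.
Leg 2→3: central angle 0.7963 rad, distance 6010.3 m.
Leg 3→4: central angle 2.6918 rad, distance 20317.5 m.
Total: 9076.3 + 6010.3 + 20317.5 ≈ 35404 m.

35404 m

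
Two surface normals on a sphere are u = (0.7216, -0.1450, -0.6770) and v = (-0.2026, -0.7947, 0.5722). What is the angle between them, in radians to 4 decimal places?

2.0024 rad

u·v = -0.4183; |u| = 1.0000, |v| = 1.0000.
cos θ = (u·v)/(|u||v|) = -0.4183, so θ = 2.0024 rad.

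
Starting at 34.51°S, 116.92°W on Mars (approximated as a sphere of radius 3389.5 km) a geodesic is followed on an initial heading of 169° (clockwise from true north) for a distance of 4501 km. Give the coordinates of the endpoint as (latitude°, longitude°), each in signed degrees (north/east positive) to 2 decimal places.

-67.13°, 34.62°

Angular distance δ = d/R = 4501/3389.5 = 1.32792 rad; initial bearing θ = 2.9496 rad.
sin φ₂ = sin φ₁ cos δ + cos φ₁ sin δ cos θ = (-0.5666)(0.2405) + (0.8240)(0.9707)(-0.9816) = -0.9214, so φ₂ = -67.13°.
Δλ = atan2(sin θ sin δ cos φ₁, cos δ − sin φ₁ sin φ₂) = atan2(0.1526, -0.2815) = 151.538°.
λ₂ = -116.920° + 151.538° = 34.62°.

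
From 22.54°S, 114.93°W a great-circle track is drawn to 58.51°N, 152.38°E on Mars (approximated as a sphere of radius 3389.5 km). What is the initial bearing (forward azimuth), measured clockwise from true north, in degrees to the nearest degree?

Δλ = -92.690° = -1.6177 rad.
y = sin Δλ · cos φ₂ = (-0.9989)(0.5223) = -0.5218
x = cos φ₁ sin φ₂ − sin φ₁ cos φ₂ cos Δλ = (0.9236)(0.8527) − (-0.3833)(0.5223)(-0.0469) = 0.7782
θ = atan2(y, x) = -33.84°; adding 360° gives 326°.

326°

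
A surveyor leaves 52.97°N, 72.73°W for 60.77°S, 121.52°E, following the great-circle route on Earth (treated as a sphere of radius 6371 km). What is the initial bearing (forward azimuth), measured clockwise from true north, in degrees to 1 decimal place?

219.1°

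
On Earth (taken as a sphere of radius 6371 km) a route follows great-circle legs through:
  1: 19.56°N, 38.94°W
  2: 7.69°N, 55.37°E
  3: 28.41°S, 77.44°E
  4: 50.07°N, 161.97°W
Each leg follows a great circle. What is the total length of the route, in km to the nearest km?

29364 km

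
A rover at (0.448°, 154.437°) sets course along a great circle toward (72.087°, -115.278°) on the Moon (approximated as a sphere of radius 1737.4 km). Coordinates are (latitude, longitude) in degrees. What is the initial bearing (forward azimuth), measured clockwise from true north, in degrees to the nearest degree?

18°

Δλ = 90.285° = 1.5758 rad.
y = sin Δλ · cos φ₂ = (1.0000)(0.3076) = 0.3076
x = cos φ₁ sin φ₂ − sin φ₁ cos φ₂ cos Δλ = (1.0000)(0.9515) − (0.0078)(0.3076)(-0.0050) = 0.9515
θ = atan2(y, x) = 17.91°, so the bearing is 18°.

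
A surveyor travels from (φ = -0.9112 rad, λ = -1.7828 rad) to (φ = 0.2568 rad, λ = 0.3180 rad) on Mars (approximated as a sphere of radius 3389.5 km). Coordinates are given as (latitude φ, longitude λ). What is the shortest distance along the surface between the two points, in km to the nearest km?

7100 km

In radians: φ₁ = -0.9112, φ₂ = 0.2568, Δλ = 120.367° = 2.1008 rad.
cos c = sin φ₁ sin φ₂ + cos φ₁ cos φ₂ cos Δλ = (-0.7902)(0.2540) + (0.6128)(0.9672)(-0.5055) = -0.50034,
so c = arccos(-0.50034) = 2.09479 rad.
Distance = R·c = 3389.5 × 2.0948 ≈ 7100 km.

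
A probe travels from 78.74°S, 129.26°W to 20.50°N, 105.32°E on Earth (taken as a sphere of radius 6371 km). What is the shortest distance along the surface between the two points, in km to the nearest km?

12978 km

With latitudes φ₁ = -78.740°, φ₂ = 20.500° and longitude difference Δλ = -125.420°:
cos c = sin φ₁ sin φ₂ + cos φ₁ cos φ₂ cos Δλ = (-0.9808)(0.3502) + (0.1953)(0.9367)(-0.5796) = -0.44947,
so c = arccos(-0.44947) = 2.03696 rad.
Distance = R·c = 6371 × 2.0370 ≈ 12978 km.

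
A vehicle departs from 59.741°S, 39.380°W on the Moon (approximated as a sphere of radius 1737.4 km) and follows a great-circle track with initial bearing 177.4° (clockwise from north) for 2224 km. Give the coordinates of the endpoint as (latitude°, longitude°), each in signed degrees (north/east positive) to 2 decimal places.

Angular distance δ = d/R = 2224/1737.4 = 1.28007 rad; initial bearing θ = 3.0962 rad.
sin φ₂ = sin φ₁ cos δ + cos φ₁ sin δ cos θ = (-0.8638)(0.2866) + (0.5039)(0.9580)(-0.9990) = -0.7299, so φ₂ = -46.87°.
Δλ = atan2(sin θ sin δ cos φ₁, cos δ − sin φ₁ sin φ₂) = atan2(0.0219, -0.3438) = 176.355°.
λ₂ = -39.380° + 176.355° = 136.97°.

-46.87°, 136.97°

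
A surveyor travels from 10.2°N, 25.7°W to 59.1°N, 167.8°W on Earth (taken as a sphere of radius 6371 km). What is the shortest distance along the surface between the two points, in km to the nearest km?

Let φ₁ = 0.1780 rad, φ₂ = 1.0315 rad, and Δλ = -2.4801 rad.
cos c = sin φ₁ sin φ₂ + cos φ₁ cos φ₂ cos Δλ = (0.1771)(0.8581) + (0.9842)(0.5135)(-0.7891) = -0.24687,
so c = arccos(-0.24687) = 1.82025 rad.
Distance = R·c = 6371 × 1.8202 ≈ 11597 km.

11597 km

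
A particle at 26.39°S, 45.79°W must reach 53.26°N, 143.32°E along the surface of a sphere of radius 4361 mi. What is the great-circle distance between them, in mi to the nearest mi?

11591 mi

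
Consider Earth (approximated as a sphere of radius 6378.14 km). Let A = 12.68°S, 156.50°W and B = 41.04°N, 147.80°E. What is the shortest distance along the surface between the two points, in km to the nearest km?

With latitudes φ₁ = -12.680°, φ₂ = 41.040° and longitude difference Δλ = -55.700°:
cos c = sin φ₁ sin φ₂ + cos φ₁ cos φ₂ cos Δλ = (-0.2195)(0.6566) + (0.9756)(0.7543)(0.5635) = 0.27055,
so c = arccos(0.27055) = 1.29683 rad.
Distance = R·c = 6378.14 × 1.2968 ≈ 8271 km.

8271 km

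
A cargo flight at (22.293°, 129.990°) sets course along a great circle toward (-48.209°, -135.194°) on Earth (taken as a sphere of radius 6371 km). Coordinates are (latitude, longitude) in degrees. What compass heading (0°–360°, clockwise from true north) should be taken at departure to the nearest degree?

Δλ = 94.816° = 1.6549 rad.
y = sin Δλ · cos φ₂ = (0.9965)(0.6664) = 0.6641
x = cos φ₁ sin φ₂ − sin φ₁ cos φ₂ cos Δλ = (0.9253)(-0.7456) − (0.3793)(0.6664)(-0.0840) = -0.6686
θ = atan2(y, x) = 135.20°, so the bearing is 135°.

135°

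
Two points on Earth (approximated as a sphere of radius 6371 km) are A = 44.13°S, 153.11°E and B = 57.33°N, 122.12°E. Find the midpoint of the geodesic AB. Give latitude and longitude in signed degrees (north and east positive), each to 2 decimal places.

6.84°, 139.86°

Central angle δ = 1.8276 rad. Interpolating on the sphere with fraction f = 0.5:
P = [sin((1−f)δ)·A + sin(fδ)·B] / sin δ = 0.8187·A + 0.8187·B in Cartesian coordinates,
giving P = (-0.7590, 0.6400, 0.1191), i.e. latitude 6.84°, longitude 139.86°.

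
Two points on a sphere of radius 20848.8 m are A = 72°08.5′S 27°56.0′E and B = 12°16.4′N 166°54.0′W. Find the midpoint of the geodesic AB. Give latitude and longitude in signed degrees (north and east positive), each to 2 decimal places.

The central angle between A and B is δ = 2.0852 rad.
With f = 0.5, the slerp weights are sin((1−f)δ)/sin δ = 0.9921 and sin(fδ)/sin δ = 0.9921.
Weighted sum of the unit vectors: (0.9921)·(0.2709,0.1437,-0.9518) + (0.9921)·(-0.9517,-0.2215,0.2126) = (-0.6754, -0.0772, -0.7334).
Converting back: φ = atan2(z, √(x²+y²)) = -47.17°, λ = atan2(y, x) = -173.48°.

-47.17°, -173.48°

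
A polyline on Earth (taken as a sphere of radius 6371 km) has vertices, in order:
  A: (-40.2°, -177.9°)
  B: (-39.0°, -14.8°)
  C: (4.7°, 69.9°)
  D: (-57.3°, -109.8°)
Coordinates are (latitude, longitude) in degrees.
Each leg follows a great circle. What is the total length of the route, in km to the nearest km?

Leg A→B: central angle 1.7333 rad, distance 11042.6 km.
Leg B→C: central angle 1.5508 rad, distance 9880.3 km.
Leg C→D: central angle 2.2235 rad, distance 14166.2 km.
Total: 11042.6 + 9880.3 + 14166.2 ≈ 35089 km.

35089 km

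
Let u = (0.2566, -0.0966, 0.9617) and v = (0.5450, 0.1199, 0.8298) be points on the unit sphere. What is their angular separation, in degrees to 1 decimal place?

u·v = 0.9263; |u| = 1.0000, |v| = 1.0000.
cos θ = (u·v)/(|u||v|) = 0.9263, so θ = 22.1°.

22.1°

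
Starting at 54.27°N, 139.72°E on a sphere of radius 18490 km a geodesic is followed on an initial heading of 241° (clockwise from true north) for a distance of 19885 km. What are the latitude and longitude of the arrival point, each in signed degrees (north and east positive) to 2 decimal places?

7.86°, 88.75°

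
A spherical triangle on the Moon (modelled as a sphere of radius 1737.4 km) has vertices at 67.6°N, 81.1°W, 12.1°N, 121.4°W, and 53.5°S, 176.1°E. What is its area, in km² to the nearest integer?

Side lengths (central angles): a = 1.4706, b = 2.4872, c = 1.0724 rad; semiperimeter s = 2.5151.
By l'Huilier's theorem, tan(E/4) = √[tan(s/2) tan((s−a)/2) tan((s−b)/2) tan((s−c)/2)], giving spherical excess E = 0.5865 rad.
Area = E·R² = 0.5865 × (1737.4)² ≈ 1770310 km².

1770310 km²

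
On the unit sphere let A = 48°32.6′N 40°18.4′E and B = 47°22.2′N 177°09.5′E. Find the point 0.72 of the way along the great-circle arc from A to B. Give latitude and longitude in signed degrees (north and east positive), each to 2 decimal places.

64.78°, 153.52°

Central angle δ = 1.3446 rad. Interpolating on the sphere with fraction f = 0.72:
P = [sin((1−f)δ)·A + sin(fδ)·B] / sin δ = 0.3773·A + 0.8454·B in Cartesian coordinates,
giving P = (-0.3813, 0.1900, 0.9047), i.e. latitude 64.78°, longitude 153.52°.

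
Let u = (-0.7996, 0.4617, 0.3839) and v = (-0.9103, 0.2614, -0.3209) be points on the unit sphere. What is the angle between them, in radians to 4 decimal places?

0.7591 rad

u·v = 0.7254; |u| = 1.0000, |v| = 1.0000.
cos θ = (u·v)/(|u||v|) = 0.7254, so θ = 0.7591 rad.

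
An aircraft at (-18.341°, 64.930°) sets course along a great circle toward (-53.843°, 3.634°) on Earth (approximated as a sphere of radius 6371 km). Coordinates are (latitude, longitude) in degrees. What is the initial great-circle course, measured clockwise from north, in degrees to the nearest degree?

217°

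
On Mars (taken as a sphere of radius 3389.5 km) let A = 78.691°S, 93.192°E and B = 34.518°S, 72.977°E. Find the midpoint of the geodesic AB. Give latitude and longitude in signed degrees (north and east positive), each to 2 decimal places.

-56.86°, 76.82°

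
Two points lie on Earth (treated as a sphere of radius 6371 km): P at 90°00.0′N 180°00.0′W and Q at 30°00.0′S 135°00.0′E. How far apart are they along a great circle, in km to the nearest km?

13343 km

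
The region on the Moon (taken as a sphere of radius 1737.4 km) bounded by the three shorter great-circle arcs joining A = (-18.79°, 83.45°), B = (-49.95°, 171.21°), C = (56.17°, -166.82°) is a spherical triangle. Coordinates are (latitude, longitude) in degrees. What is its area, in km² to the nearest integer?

6137580 km²

Side lengths (central angles): a = 1.8793, b = 2.0325, c = 1.2970 rad; semiperimeter s = 2.6044.
By l'Huilier's theorem, tan(E/4) = √[tan(s/2) tan((s−a)/2) tan((s−b)/2) tan((s−c)/2)], giving spherical excess E = 2.0333 rad.
Area = E·R² = 2.0333 × (1737.4)² ≈ 6137580 km².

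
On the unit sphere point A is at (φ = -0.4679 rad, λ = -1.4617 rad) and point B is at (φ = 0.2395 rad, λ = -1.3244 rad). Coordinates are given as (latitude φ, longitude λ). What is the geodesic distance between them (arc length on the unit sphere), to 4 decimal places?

0.7199

In radians: φ₁ = -0.4679, φ₂ = 0.2395, Δλ = 7.867° = 0.1373 rad.
cos c = sin φ₁ sin φ₂ + cos φ₁ cos φ₂ cos Δλ = (-0.4510)(0.2372) + (0.8925)(0.9715)(0.9906) = 0.75189,
so c = arccos(0.75189) = 0.71987 rad.
On the unit sphere the arc length equals the central angle: 0.7199.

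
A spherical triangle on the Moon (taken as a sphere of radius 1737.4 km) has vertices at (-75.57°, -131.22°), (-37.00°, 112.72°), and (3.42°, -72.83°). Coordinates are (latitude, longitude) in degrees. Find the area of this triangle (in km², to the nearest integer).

Side lengths (central angles): a = 2.5488, b = 1.4981, c = 1.0525 rad; semiperimeter s = 2.5497.
By l'Huilier's theorem, tan(E/4) = √[tan(s/2) tan((s−a)/2) tan((s−b)/2) tan((s−c)/2)], giving spherical excess E = 0.1140 rad.
Area = E·R² = 0.1140 × (1737.4)² ≈ 344199 km².

344199 km²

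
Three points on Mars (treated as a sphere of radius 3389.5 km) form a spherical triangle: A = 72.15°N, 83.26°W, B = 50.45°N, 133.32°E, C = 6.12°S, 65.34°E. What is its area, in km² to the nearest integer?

10428948 km²

Side lengths (central angles): a = 1.4150, b = 1.9408, c = 0.9555 rad; semiperimeter s = 2.1556.
By l'Huilier's theorem, tan(E/4) = √[tan(s/2) tan((s−a)/2) tan((s−b)/2) tan((s−c)/2)], giving spherical excess E = 0.9078 rad.
Area = E·R² = 0.9078 × (3389.5)² ≈ 10428948 km².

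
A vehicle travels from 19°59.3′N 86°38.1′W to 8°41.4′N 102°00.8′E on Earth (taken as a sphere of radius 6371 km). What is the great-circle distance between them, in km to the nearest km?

In radians: φ₁ = 0.3489, φ₂ = 0.1517, Δλ = -171.352° = -2.9907 rad.
cos c = sin φ₁ sin φ₂ + cos φ₁ cos φ₂ cos Δλ = (0.3418)(0.1511) + (0.9398)(0.9885)(-0.9886) = -0.86677,
so c = arccos(-0.86677) = 2.61948 rad.
Distance = R·c = 6371 × 2.6195 ≈ 16689 km.

16689 km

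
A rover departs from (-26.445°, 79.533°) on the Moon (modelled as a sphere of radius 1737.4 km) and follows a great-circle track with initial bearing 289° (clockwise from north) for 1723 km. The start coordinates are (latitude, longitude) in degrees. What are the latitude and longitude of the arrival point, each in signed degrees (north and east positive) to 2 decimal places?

Angular distance δ = d/R = 1723/1737.4 = 0.99171 rad; initial bearing θ = 5.0440 rad.
sin φ₂ = sin φ₁ cos δ + cos φ₁ sin δ cos θ = (-0.4453)(0.5473) + (0.8954)(0.8370)(0.3256) = 0.0003, so φ₂ = 0.01°.
Δλ = atan2(sin θ sin δ cos φ₁, cos δ − sin φ₁ sin φ₂) = atan2(-0.7086, 0.5474) = -52.313°.
λ₂ = 79.533° − 52.313° = 27.22°.

0.01°, 27.22°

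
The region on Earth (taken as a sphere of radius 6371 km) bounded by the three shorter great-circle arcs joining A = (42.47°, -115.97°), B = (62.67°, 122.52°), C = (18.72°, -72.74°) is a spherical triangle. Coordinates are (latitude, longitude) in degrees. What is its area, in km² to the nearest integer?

Side lengths (central angles): a = 1.7056, b = 0.7587, c = 1.1342 rad; semiperimeter s = 1.7993.
By l'Huilier's theorem, tan(E/4) = √[tan(s/2) tan((s−a)/2) tan((s−b)/2) tan((s−c)/2)], giving spherical excess E = 0.4306 rad.
Area = E·R² = 0.4306 × (6371)² ≈ 17477727 km².

17477727 km²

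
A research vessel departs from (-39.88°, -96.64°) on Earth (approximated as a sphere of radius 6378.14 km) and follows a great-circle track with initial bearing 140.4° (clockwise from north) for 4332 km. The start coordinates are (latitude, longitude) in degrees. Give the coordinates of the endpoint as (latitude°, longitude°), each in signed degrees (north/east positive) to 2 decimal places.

-60.50°, -42.25°

Angular distance δ = d/R = 4332/6378.14 = 0.67919 rad; initial bearing θ = 2.4504 rad.
sin φ₂ = sin φ₁ cos δ + cos φ₁ sin δ cos θ = (-0.6412)(0.7781) + (0.7674)(0.6282)(-0.7705) = -0.8703, so φ₂ = -60.50°.
Δλ = atan2(sin θ sin δ cos φ₁, cos δ − sin φ₁ sin φ₂) = atan2(0.3073, 0.2200) = 54.392°.
λ₂ = -96.640° + 54.392° = -42.25°.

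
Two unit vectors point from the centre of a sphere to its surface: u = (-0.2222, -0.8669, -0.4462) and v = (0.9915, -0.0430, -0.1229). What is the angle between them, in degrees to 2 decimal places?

97.37°

u·v = -0.1282; |u| = 1.0000, |v| = 1.0000.
cos θ = (u·v)/(|u||v|) = -0.1282, so θ = 97.37°.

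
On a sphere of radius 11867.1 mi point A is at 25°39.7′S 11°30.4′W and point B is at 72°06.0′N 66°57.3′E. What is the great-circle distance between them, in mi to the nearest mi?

22969 mi

Let φ₁ = -0.4479 rad, φ₂ = 1.2584 rad, and Δλ = 1.3694 rad.
cos c = sin φ₁ sin φ₂ + cos φ₁ cos φ₂ cos Δλ = (-0.4331)(0.9516) + (0.9014)(0.3074)(0.2000) = -0.35668,
so c = arccos(-0.35668) = 1.93551 rad.
Distance = R·c = 11867.1 × 1.9355 ≈ 22969 mi.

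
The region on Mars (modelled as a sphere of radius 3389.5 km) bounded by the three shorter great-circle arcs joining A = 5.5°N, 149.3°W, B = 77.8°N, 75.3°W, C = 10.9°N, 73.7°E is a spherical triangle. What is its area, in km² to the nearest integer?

22691601 km²

Side lengths (central angles): a = 1.5638, b = 2.3416, c = 1.4185 rad; semiperimeter s = 2.6620.
By l'Huilier's theorem, tan(E/4) = √[tan(s/2) tan((s−a)/2) tan((s−b)/2) tan((s−c)/2)], giving spherical excess E = 1.9751 rad.
Area = E·R² = 1.9751 × (3389.5)² ≈ 22691601 km².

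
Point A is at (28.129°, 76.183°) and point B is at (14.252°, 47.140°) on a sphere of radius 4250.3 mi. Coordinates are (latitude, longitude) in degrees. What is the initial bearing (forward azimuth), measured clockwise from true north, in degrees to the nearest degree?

249°

Δλ = -29.043° = -0.5069 rad.
y = sin Δλ · cos φ₂ = (-0.4855)(0.9692) = -0.4705
x = cos φ₁ sin φ₂ − sin φ₁ cos φ₂ cos Δλ = (0.8819)(0.2462) − (0.4715)(0.9692)(0.8743) = -0.1824
θ = atan2(y, x) = -111.19°; adding 360° gives 249°.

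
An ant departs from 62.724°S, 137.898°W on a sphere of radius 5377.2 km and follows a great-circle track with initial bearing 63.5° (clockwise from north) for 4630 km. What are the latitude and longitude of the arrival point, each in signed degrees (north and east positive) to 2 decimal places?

-25.09°, -89.34°

Angular distance δ = d/R = 4630/5377.2 = 0.86104 rad; initial bearing θ = 1.1083 rad.
sin φ₂ = sin φ₁ cos δ + cos φ₁ sin δ cos θ = (-0.8888)(0.6516) + (0.4583)(0.7585)(0.4462) = -0.4241, so φ₂ = -25.09°.
Δλ = atan2(sin θ sin δ cos φ₁, cos δ − sin φ₁ sin φ₂) = atan2(0.3111, 0.2747) = 48.553°.
λ₂ = -137.898° + 48.553° = -89.34°.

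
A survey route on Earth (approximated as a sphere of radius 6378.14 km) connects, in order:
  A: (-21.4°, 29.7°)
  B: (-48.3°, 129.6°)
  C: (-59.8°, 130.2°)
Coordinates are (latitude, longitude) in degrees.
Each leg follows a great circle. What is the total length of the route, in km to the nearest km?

10236 km

Leg A→B: central angle 1.4041 rad, distance 8955.4 km.
Leg B→C: central angle 0.2008 rad, distance 1280.8 km.
Total: 8955.4 + 1280.8 ≈ 10236 km.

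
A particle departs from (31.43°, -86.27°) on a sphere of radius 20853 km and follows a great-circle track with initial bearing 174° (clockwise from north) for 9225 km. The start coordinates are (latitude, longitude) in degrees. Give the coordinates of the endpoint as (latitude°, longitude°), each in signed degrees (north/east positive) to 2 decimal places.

6.20°, -83.69°

Angular distance δ = d/R = 9225/20853 = 0.44238 rad; initial bearing θ = 3.0369 rad.
sin φ₂ = sin φ₁ cos δ + cos φ₁ sin δ cos θ = (0.5215)(0.9037) + (0.8533)(0.4281)(-0.9945) = 0.1080, so φ₂ = 6.20°.
Δλ = atan2(sin θ sin δ cos φ₁, cos δ − sin φ₁ sin φ₂) = atan2(0.0382, 0.8474) = 2.580°.
λ₂ = -86.270° + 2.580° = -83.69°.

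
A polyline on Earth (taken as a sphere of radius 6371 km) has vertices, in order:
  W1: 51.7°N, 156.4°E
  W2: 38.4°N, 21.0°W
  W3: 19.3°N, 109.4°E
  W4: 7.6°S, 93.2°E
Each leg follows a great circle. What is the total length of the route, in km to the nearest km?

Leg W1→W2: central angle 1.5686 rad, distance 9993.2 km.
Leg W2→W3: central angle 1.8484 rad, distance 11776.4 km.
Leg W3→W4: central angle 0.5459 rad, distance 3478.0 km.
Total: 9993.2 + 11776.4 + 3478.0 ≈ 25248 km.

25248 km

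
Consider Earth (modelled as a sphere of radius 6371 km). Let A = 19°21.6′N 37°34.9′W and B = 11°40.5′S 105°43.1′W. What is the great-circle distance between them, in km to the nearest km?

8219 km

In radians: φ₁ = 0.3379, φ₂ = -0.2038, Δλ = -68.137° = -1.1892 rad.
cos c = sin φ₁ sin φ₂ + cos φ₁ cos φ₂ cos Δλ = (0.3315)(-0.2024) + (0.9435)(0.9793)(0.3724) = 0.27699,
so c = arccos(0.27699) = 1.29014 rad.
Distance = R·c = 6371 × 1.2901 ≈ 8219 km.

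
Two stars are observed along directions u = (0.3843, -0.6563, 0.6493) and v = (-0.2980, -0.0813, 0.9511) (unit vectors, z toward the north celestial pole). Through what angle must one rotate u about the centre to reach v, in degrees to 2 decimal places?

u·v = 0.5564; |u| = 1.0000, |v| = 1.0000.
cos θ = (u·v)/(|u||v|) = 0.5564, so θ = 56.19°.

56.19°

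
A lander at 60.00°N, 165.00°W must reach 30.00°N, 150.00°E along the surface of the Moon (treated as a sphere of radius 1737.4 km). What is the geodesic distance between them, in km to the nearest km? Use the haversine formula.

In radians: φ₁ = 1.0472, φ₂ = 0.5236, Δλ = -45.000° = -0.7854 rad.
Haversine: a = sin²(Δφ/2) + cos φ₁ cos φ₂ sin²(Δλ/2) = 0.0670 + (0.5000)(0.8660)(0.1464) = 0.13040.
Central angle c = 2·arcsin(√a) = 0.73892 rad.
Distance = R·c = 1737.4 × 0.7389 ≈ 1284 km.

1284 km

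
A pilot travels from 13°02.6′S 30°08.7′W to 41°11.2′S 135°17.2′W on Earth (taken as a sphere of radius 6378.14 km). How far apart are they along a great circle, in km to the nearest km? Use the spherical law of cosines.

10292 km

In radians: φ₁ = -0.2276, φ₂ = -0.7188, Δλ = -105.142° = -1.8351 rad.
cos c = sin φ₁ sin φ₂ + cos φ₁ cos φ₂ cos Δλ = (-0.2257)(-0.6585) + (0.9742)(0.7526)(-0.2612) = -0.04289,
so c = arccos(-0.04289) = 1.61369 rad.
Distance = R·c = 6378.14 × 1.6137 ≈ 10292 km.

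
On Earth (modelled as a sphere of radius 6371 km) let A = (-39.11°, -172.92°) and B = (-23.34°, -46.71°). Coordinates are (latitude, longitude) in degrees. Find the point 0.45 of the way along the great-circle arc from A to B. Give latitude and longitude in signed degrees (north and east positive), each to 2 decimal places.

-53.89°, -108.63°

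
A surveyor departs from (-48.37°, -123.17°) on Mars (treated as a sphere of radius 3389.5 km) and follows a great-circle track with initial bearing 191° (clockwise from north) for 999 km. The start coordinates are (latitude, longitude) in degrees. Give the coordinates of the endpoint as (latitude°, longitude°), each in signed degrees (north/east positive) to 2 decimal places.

Angular distance δ = d/R = 999/3389.5 = 0.29473 rad; initial bearing θ = 3.3336 rad.
sin φ₂ = sin φ₁ cos δ + cos φ₁ sin δ cos θ = (-0.7475)(0.9569) + (0.6643)(0.2905)(-0.9816) = -0.9046, so φ₂ = -64.78°.
Δλ = atan2(sin θ sin δ cos φ₁, cos δ − sin φ₁ sin φ₂) = atan2(-0.0368, 0.2807) = -7.473°.
λ₂ = -123.170° − 7.473° = -130.64°.

-64.78°, -130.64°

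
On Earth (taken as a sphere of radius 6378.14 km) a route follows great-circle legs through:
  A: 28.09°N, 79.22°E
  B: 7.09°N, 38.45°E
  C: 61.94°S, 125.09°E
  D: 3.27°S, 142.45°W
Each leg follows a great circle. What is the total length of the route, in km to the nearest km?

Leg A→B: central angle 0.7654 rad, distance 4881.5 km.
Leg B→C: central angle 1.6524 rad, distance 10539.5 km.
Leg C→D: central angle 1.5406 rad, distance 9826.2 km.
Total: 4881.5 + 10539.5 + 9826.2 ≈ 25247 km.

25247 km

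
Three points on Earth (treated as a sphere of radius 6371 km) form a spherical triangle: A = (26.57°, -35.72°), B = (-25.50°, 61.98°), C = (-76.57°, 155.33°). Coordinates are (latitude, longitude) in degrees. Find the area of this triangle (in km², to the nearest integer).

79857369 km²

Side lengths (central angles): a = 1.1522, b = 2.2639, c = 1.8762 rad; semiperimeter s = 2.6462.
By l'Huilier's theorem, tan(E/4) = √[tan(s/2) tan((s−a)/2) tan((s−b)/2) tan((s−c)/2)], giving spherical excess E = 1.9674 rad.
Area = E·R² = 1.9674 × (6371)² ≈ 79857369 km².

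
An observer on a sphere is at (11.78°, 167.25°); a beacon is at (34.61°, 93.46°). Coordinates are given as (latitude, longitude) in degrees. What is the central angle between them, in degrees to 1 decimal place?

With latitudes φ₁ = 11.780°, φ₂ = 34.610° and longitude difference Δλ = -73.790°:
cos c = sin φ₁ sin φ₂ + cos φ₁ cos φ₂ cos Δλ = (0.2042)(0.5680) + (0.9789)(0.8230)(0.2792) = 0.34088,
so c = arccos(0.34088) = 1.22295 rad.
So the angular separation is 70.1°.

70.1°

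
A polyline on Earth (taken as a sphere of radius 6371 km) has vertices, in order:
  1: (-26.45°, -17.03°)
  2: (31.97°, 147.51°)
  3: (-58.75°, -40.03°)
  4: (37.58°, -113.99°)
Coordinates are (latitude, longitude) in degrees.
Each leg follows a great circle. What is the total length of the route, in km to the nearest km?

48063 km

Leg 1→2: central angle 2.8875 rad, distance 18396.0 km.
Leg 2→3: central angle 2.6658 rad, distance 16983.9 km.
Leg 3→4: central angle 1.9908 rad, distance 12683.5 km.
Total: 18396.0 + 16983.9 + 12683.5 ≈ 48063 km.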